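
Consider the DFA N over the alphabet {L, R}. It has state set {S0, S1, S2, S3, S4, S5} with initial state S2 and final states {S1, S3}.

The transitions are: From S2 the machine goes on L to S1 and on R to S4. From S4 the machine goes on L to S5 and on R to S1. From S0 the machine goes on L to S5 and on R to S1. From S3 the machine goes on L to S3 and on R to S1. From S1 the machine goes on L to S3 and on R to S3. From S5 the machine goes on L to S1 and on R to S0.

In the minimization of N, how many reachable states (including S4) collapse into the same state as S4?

2

Initial partition by acceptance: {S1,S3} | {S0,S2,S4,S5}.
Split {S0,S2,S4,S5} by δ(·,L) → {S0,S4} and {S2,S5}.
The partition is now stable with 3 blocks: {S1,S3} | {S0,S4} | {S2,S5}.
The equivalence class containing S4 is {S0,S4}, of size 2.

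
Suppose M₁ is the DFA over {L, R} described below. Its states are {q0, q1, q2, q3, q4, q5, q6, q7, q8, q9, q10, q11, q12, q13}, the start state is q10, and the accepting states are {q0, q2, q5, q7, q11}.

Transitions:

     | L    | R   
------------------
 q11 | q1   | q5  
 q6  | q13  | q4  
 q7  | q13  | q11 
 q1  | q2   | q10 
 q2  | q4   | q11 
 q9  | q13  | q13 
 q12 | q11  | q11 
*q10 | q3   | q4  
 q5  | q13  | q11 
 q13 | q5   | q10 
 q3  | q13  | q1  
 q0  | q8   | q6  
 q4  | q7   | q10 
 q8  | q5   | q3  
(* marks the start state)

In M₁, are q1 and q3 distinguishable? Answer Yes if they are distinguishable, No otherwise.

States {q0,q6,q8,q9,q12} cannot be reached from the start state, so discard them.
P0 = {q2,q5,q7,q11} | {q1,q3,q4,q10,q13}.
Split {q1,q3,q4,q10,q13} by δ(·,L) → {q1,q4,q13} and {q3,q10}.
Split {q3,q10} by δ(·,L) → {q3} and {q10}.
The partition is now stable with 4 blocks: {q2,q5,q7,q11} | {q1,q4,q13} | {q3} | {q10}.
q1 and q3 end up in different blocks, so they are distinguishable. For instance, the string 'L' is accepted from only q1.

Yes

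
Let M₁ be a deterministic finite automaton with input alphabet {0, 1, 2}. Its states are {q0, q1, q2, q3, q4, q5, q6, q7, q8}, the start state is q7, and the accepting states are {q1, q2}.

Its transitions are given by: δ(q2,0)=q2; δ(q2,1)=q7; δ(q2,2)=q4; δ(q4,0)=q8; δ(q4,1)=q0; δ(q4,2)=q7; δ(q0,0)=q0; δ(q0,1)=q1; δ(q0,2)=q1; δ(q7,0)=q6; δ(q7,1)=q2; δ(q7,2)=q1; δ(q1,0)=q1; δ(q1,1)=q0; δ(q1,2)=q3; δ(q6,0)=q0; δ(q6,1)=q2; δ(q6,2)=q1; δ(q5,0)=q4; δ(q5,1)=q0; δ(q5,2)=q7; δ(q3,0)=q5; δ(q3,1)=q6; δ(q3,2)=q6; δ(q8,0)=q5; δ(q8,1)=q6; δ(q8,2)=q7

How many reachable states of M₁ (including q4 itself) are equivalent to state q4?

All states are reachable from the start state.
P0 = {q1,q2} | {q0,q3,q4,q5,q6,q7,q8}.
Refine {q0,q3,q4,q5,q6,q7,q8} on symbol 1: members go to different blocks, giving {q3,q4,q5,q8} and {q0,q6,q7}.
No further refinement is possible. Final partition (3 blocks): {q1,q2} | {q3,q4,q5,q8} | {q0,q6,q7}.
State q4 belongs to the block {q3,q4,q5,q8}, which has 4 states.

4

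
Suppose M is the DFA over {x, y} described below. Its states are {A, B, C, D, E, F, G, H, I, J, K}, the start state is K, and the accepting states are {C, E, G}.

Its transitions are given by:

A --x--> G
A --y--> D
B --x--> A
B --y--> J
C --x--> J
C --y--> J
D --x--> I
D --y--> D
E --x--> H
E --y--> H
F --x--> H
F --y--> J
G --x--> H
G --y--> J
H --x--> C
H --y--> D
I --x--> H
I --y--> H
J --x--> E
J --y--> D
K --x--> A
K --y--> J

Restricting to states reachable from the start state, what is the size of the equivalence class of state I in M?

2

Reachable states from the start: {A,C,D,E,G,H,I,J,K}. Unreachable: {B,F} — drop them.
P0 = {C,E,G} | {A,D,H,I,J,K}.
Split {A,D,H,I,J,K} by δ(·,x) → {A,H,J} and {D,I,K}.
Split {D,I,K} by δ(·,x) → {I,K} and {D}.
No further refinement is possible. Final partition (4 blocks): {C,E,G} | {A,H,J} | {I,K} | {D}.
The equivalence class containing I is {I,K}, of size 2.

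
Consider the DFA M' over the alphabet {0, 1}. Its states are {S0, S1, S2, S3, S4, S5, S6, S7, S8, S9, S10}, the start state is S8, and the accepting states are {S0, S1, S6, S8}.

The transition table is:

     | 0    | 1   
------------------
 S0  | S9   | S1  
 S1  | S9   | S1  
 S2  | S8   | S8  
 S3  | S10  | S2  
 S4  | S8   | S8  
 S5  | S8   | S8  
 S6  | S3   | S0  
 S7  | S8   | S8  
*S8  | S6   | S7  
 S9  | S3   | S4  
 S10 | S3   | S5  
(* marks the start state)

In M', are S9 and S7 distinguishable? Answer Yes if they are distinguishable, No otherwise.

Yes

All states are reachable from the start state.
Start with accepting vs non-accepting: {S0,S1,S6,S8} | {S2,S3,S4,S5,S7,S9,S10}.
Split {S0,S1,S6,S8} by δ(·,0) → {S0,S1,S6} and {S8}.
Refine {S2,S3,S4,S5,S7,S9,S10} on symbol 0: members go to different blocks, giving {S2,S4,S5,S7} and {S3,S9,S10}.
No further refinement is possible. Final partition (4 blocks): {S0,S1,S6} | {S2,S4,S5,S7} | {S8} | {S3,S9,S10}.
S9 and S7 end up in different blocks, so they are distinguishable. For instance, the string '0' is accepted from only S7.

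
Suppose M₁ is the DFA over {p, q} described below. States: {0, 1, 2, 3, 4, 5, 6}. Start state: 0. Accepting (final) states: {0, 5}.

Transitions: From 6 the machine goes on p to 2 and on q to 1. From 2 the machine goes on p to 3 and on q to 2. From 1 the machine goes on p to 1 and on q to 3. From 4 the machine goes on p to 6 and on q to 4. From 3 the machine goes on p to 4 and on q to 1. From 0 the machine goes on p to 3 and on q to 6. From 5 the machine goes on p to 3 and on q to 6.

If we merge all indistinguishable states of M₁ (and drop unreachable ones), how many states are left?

2

States {5} cannot be reached from the start state, so discard them.
Start with accepting vs non-accepting: {0} | {1,2,3,4,6}.
The partition is now stable with 2 blocks: {0} | {1,2,3,4,6}.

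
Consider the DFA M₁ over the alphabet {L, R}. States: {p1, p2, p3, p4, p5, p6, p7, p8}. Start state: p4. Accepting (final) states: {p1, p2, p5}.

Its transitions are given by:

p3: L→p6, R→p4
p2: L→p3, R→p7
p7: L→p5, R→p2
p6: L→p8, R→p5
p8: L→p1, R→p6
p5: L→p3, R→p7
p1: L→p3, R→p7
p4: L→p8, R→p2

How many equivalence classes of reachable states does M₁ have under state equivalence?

Initial partition by acceptance: {p1,p2,p5} | {p3,p4,p6,p7,p8}.
On input L, block {p3,p4,p6,p7,p8} splits into {p3,p4,p6} and {p7,p8}.
Split {p3,p4,p6} by δ(·,L) → {p4,p6} and {p3}.
Refine {p7,p8} on symbol R: members go to different blocks, giving {p7} and {p8}.
Stable partition: {p1,p2,p5} | {p4,p6} | {p7} | {p3} | {p8} — 5 equivalence classes.

5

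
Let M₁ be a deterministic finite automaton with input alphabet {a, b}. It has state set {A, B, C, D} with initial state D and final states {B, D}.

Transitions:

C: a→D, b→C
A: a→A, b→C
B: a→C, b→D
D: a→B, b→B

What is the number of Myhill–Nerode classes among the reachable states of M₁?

3

States {A} cannot be reached from the start state, so discard them.
Start with accepting vs non-accepting: {B,D} | {C}.
Refine {B,D} on symbol a: members go to different blocks, giving {B} and {D}.
No further refinement is possible. Final partition (3 blocks): {B} | {C} | {D}.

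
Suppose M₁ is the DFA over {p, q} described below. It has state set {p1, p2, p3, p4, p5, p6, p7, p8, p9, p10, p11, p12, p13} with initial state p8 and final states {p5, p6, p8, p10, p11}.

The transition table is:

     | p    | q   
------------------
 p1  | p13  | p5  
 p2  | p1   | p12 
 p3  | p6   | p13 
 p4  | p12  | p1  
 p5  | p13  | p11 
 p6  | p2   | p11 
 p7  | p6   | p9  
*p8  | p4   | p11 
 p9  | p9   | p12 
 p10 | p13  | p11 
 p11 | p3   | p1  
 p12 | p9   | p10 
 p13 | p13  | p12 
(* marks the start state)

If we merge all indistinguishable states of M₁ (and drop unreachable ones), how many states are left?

First remove the unreachable states {p7}; 12 states remain.
Initial partition by acceptance: {p5,p6,p8,p10,p11} | {p1,p2,p3,p4,p9,p12,p13}.
On input q, block {p5,p6,p8,p10,p11} splits into {p5,p6,p8,p10} and {p11}.
On input p, block {p1,p2,p3,p4,p9,p12,p13} splits into {p1,p2,p4,p9,p12,p13} and {p3}.
Refine {p1,p2,p4,p9,p12,p13} on symbol q: members go to different blocks, giving {p2,p4,p9,p13} and {p1,p12}.
Refine {p2,p4,p9,p13} on symbol p: members go to different blocks, giving {p2,p4} and {p9,p13}.
Split {p5,p6,p8,p10} by δ(·,p) → {p5,p10} and {p6,p8}.
No further refinement is possible. Final partition (7 blocks): {p5,p10} | {p2,p4} | {p11} | {p3} | {p1,p12} | {p9,p13} | {p6,p8}.

7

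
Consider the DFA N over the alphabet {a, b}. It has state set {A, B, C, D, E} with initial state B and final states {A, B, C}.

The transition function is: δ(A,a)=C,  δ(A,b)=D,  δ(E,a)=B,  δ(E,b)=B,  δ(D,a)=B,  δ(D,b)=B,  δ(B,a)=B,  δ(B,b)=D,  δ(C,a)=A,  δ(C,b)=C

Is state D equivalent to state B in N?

No

First remove the unreachable states {A,C,E}; 2 states remain.
Start with accepting vs non-accepting: {B} | {D}.
The partition is now stable with 2 blocks: {B} | {D}.
D and B end up in different blocks, so they are distinguishable. For instance, the string 'ε' is accepted from only B.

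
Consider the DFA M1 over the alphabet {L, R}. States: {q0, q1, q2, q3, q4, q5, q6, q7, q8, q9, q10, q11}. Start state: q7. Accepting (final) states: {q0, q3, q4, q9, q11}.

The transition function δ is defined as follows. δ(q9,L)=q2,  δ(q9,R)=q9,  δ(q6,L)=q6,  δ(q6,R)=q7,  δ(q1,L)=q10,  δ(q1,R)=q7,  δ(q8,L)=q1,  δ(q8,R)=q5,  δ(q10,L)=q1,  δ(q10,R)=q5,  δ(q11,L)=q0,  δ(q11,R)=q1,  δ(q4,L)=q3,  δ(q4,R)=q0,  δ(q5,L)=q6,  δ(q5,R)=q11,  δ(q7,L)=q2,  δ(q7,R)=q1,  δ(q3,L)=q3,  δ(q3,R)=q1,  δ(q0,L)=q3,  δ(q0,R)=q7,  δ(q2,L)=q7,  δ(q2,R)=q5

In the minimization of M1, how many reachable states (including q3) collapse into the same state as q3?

First remove the unreachable states {q4,q8,q9}; 9 states remain.
Initial partition by acceptance: {q0,q3,q11} | {q1,q2,q5,q6,q7,q10}.
Refine {q1,q2,q5,q6,q7,q10} on symbol R: members go to different blocks, giving {q1,q2,q6,q7,q10} and {q5}.
On input R, block {q1,q2,q6,q7,q10} splits into {q1,q6,q7} and {q2,q10}.
On input L, block {q1,q6,q7} splits into {q1,q7} and {q6}.
No further refinement is possible. Final partition (5 blocks): {q0,q3,q11} | {q1,q7} | {q5} | {q2,q10} | {q6}.
State q3 belongs to the block {q0,q3,q11}, which has 3 states.

3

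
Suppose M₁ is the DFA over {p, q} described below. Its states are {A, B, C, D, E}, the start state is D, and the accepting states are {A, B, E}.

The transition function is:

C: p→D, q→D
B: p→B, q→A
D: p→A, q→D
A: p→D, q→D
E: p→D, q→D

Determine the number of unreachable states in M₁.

BFS from D reaches {A, D}; the 3 state(s) B, C, E are never visited.

3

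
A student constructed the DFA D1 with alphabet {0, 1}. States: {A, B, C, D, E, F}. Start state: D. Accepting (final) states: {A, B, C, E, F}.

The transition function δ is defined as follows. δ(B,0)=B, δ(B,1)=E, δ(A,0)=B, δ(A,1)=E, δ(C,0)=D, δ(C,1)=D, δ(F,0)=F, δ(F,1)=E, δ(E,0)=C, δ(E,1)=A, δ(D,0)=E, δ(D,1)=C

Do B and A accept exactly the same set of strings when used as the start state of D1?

States {F} cannot be reached from the start state, so discard them.
P0 = {A,B,C,E} | {D}.
Refine {A,B,C,E} on symbol 0: members go to different blocks, giving {A,B,E} and {C}.
Split {A,B,E} by δ(·,0) → {A,B} and {E}.
No further refinement is possible. Final partition (4 blocks): {A,B} | {D} | {C} | {E}.
B and A lie in the same block of the stable partition, so they are equivalent — no string distinguishes them.

Yes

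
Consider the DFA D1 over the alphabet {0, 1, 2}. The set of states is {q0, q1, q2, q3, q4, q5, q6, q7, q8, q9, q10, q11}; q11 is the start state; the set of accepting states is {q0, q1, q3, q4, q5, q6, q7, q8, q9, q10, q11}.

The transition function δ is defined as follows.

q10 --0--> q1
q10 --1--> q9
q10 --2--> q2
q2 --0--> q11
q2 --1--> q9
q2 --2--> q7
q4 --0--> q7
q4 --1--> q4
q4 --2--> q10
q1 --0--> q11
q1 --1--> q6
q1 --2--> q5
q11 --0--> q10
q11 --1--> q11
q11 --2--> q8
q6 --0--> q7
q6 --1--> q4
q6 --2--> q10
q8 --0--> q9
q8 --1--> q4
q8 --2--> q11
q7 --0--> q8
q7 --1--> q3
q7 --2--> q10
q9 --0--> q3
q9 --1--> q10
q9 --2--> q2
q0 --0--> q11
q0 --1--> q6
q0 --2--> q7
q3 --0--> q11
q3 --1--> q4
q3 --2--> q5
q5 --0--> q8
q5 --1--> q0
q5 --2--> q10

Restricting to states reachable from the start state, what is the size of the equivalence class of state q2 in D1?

All states are reachable from the start state.
Initial partition by acceptance: {q0,q1,q3,q4,q5,q6,q7,q8,q9,q10,q11} | {q2}.
On input 2, block {q0,q1,q3,q4,q5,q6,q7,q8,q9,q10,q11} splits into {q0,q1,q3,q4,q5,q6,q7,q8,q11} and {q9,q10}.
Split {q0,q1,q3,q4,q5,q6,q7,q8,q11} by δ(·,0) → {q0,q1,q3,q4,q5,q6,q7} and {q8,q11}.
Refine {q0,q1,q3,q4,q5,q6,q7} on symbol 0: members go to different blocks, giving {q0,q1,q3,q5,q7} and {q4,q6}.
Refine {q0,q1,q3,q5,q7} on symbol 1: members go to different blocks, giving {q0,q1,q3} and {q5,q7}.
Split {q8,q11} by δ(·,1) → {q8} and {q11}.
No further refinement is possible. Final partition (7 blocks): {q0,q1,q3} | {q2} | {q9,q10} | {q8} | {q4,q6} | {q5,q7} | {q11}.
The equivalence class containing q2 is {q2}, of size 1.

1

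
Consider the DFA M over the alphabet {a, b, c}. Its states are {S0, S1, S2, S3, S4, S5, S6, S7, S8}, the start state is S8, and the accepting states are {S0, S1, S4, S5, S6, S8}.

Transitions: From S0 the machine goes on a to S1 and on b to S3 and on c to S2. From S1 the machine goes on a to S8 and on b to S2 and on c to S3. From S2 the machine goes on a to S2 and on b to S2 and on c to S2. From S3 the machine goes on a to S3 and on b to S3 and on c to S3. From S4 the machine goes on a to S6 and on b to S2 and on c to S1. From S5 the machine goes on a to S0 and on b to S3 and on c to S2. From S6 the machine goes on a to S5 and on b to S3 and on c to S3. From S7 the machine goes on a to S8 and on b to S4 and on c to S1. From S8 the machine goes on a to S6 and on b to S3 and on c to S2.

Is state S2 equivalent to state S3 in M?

Yes

Reachable states from the start: {S0,S1,S2,S3,S5,S6,S8}. Unreachable: {S4,S7} — drop them.
Start with accepting vs non-accepting: {S0,S1,S5,S6,S8} | {S2,S3}.
Stable partition: {S0,S1,S5,S6,S8} | {S2,S3} — 2 equivalence classes.
S2 and S3 lie in the same block of the stable partition, so they are equivalent — no string distinguishes them.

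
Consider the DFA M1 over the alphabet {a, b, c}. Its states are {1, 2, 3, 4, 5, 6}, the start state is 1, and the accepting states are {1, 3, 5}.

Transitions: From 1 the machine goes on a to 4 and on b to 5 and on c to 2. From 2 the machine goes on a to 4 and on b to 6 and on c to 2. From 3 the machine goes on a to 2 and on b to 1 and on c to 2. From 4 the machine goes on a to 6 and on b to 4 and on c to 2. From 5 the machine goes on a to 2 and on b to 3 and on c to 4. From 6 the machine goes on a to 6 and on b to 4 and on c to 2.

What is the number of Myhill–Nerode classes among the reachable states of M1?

Start with accepting vs non-accepting: {1,3,5} | {2,4,6}.
No further refinement is possible. Final partition (2 blocks): {1,3,5} | {2,4,6}.

2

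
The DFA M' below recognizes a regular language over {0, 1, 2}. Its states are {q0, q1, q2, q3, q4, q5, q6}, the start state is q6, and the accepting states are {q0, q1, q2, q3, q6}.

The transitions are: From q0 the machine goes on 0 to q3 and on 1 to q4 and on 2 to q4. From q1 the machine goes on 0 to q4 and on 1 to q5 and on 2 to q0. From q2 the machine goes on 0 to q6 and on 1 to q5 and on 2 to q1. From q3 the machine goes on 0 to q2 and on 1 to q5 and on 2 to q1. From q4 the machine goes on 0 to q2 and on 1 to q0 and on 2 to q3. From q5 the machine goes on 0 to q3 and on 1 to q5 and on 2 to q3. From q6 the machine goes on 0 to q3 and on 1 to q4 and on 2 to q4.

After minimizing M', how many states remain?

Every state is reachable, so we keep all 7.
P0 = {q0,q1,q2,q3,q6} | {q4,q5}.
On input 0, block {q0,q1,q2,q3,q6} splits into {q0,q2,q3,q6} and {q1}.
On input 2, block {q0,q2,q3,q6} splits into {q0,q6} and {q2,q3}.
Split {q4,q5} by δ(·,1) → {q4} and {q5}.
Refine {q2,q3} on symbol 0: members go to different blocks, giving {q2} and {q3}.
The partition is now stable with 6 blocks: {q0,q6} | {q4} | {q1} | {q2} | {q5} | {q3}.

6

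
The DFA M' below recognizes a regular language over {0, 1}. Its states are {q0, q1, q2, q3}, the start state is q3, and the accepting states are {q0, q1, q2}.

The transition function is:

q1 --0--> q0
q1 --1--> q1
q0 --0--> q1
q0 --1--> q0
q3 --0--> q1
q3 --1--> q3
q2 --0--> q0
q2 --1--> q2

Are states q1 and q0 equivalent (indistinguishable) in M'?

Yes

States {q2} cannot be reached from the start state, so discard them.
Start with accepting vs non-accepting: {q0,q1} | {q3}.
Stable partition: {q0,q1} | {q3} — 2 equivalence classes.
q1 and q0 lie in the same block of the stable partition, so they are equivalent — no string distinguishes them.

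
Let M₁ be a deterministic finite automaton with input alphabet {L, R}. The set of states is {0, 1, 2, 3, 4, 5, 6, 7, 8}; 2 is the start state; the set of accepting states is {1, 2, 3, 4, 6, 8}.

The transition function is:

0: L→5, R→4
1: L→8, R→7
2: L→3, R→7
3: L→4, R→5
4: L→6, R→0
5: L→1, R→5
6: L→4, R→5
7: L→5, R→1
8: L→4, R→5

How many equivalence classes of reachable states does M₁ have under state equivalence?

4

All states are reachable from the start state.
Start with accepting vs non-accepting: {1,2,3,4,6,8} | {0,5,7}.
Refine {0,5,7} on symbol L: members go to different blocks, giving {0,7} and {5}.
Refine {1,2,3,4,6,8} on symbol R: members go to different blocks, giving {1,2,4} and {3,6,8}.
Stable partition: {1,2,4} | {0,7} | {5} | {3,6,8} — 4 equivalence classes.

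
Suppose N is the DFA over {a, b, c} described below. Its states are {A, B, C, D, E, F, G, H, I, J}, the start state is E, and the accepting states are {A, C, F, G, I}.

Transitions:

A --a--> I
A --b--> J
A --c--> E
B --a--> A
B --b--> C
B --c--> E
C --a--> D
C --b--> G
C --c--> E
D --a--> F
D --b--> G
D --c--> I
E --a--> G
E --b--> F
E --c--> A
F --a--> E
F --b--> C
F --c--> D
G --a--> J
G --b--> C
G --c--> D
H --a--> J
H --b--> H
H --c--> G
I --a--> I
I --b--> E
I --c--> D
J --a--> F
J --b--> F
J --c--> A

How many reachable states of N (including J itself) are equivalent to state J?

3

Reachable states from the start: {A,C,D,E,F,G,I,J}. Unreachable: {B,H} — drop them.
Initial partition by acceptance: {A,C,F,G,I} | {D,E,J}.
Split {A,C,F,G,I} by δ(·,a) → {C,F,G} and {A,I}.
No further refinement is possible. Final partition (3 blocks): {C,F,G} | {D,E,J} | {A,I}.
State J belongs to the block {D,E,J}, which has 3 states.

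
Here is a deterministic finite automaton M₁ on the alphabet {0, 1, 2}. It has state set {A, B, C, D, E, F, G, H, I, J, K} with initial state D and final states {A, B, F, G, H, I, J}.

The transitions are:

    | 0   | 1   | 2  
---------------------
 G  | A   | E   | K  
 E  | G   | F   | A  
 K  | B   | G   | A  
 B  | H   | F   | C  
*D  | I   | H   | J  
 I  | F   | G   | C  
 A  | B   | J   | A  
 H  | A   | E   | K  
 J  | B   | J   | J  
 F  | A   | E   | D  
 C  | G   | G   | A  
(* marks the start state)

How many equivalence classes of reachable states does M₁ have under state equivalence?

5

Every state is reachable, so we keep all 11.
Start with accepting vs non-accepting: {A,B,F,G,H,I,J} | {C,D,E,K}.
Refine {A,B,F,G,H,I,J} on symbol 1: members go to different blocks, giving {A,B,I,J} and {F,G,H}.
On input 0, block {A,B,I,J} splits into {A,J} and {B,I}.
Refine {C,D,E,K} on symbol 0: members go to different blocks, giving {C,E} and {D,K}.
No further refinement is possible. Final partition (5 blocks): {A,J} | {C,E} | {F,G,H} | {B,I} | {D,K}.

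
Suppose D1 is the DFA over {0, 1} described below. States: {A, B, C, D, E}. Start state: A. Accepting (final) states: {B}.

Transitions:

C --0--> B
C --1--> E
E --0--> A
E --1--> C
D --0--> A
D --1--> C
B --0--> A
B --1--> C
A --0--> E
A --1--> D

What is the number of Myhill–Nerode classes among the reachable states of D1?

Initial partition by acceptance: {B} | {A,C,D,E}.
On input 0, block {A,C,D,E} splits into {A,D,E} and {C}.
Split {A,D,E} by δ(·,1) → {D,E} and {A}.
Stable partition: {B} | {D,E} | {C} | {A} — 4 equivalence classes.

4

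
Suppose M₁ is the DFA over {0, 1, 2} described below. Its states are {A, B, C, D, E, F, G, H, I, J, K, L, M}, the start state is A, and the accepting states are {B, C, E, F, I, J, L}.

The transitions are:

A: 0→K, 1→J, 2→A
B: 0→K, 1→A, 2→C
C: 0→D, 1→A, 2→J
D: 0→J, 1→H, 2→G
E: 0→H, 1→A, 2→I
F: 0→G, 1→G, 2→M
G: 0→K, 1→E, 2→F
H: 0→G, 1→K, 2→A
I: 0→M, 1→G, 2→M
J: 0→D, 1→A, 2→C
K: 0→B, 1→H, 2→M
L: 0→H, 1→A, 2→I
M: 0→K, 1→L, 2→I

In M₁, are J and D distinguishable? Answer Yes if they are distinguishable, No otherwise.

Start with accepting vs non-accepting: {B,C,E,F,I,J,L} | {A,D,G,H,K,M}.
Refine {B,C,E,F,I,J,L} on symbol 2: members go to different blocks, giving {B,C,E,J,L} and {F,I}.
Refine {B,C,E,J,L} on symbol 2: members go to different blocks, giving {B,C,J} and {E,L}.
Split {A,D,G,H,K,M} by δ(·,0) → {A,G,H,M} and {D,K}.
Split {A,G,H,M} by δ(·,0) → {A,G,M} and {H}.
Refine {A,G,M} on symbol 1: members go to different blocks, giving {G,M} and {A}.
Stable partition: {B,C,J} | {G,M} | {F,I} | {E,L} | {D,K} | {H} | {A} — 7 equivalence classes.
J and D end up in different blocks, so they are distinguishable. For instance, the string 'ε' is accepted from only J.

Yes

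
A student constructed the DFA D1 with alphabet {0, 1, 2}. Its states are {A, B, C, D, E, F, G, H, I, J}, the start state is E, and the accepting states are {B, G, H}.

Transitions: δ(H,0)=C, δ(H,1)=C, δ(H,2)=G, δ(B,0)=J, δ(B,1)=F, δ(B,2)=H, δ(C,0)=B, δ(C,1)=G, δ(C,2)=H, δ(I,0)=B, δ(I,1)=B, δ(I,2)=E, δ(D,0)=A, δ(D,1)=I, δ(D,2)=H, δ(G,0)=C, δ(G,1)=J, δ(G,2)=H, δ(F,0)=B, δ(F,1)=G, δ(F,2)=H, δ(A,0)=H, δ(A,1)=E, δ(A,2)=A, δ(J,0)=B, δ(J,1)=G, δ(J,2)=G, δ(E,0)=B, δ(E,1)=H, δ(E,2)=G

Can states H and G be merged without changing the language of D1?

States {A,D,I} cannot be reached from the start state, so discard them.
Initial partition by acceptance: {B,G,H} | {C,E,F,J}.
Stable partition: {B,G,H} | {C,E,F,J} — 2 equivalence classes.
H and G lie in the same block of the stable partition, so they are equivalent — no string distinguishes them.

Yes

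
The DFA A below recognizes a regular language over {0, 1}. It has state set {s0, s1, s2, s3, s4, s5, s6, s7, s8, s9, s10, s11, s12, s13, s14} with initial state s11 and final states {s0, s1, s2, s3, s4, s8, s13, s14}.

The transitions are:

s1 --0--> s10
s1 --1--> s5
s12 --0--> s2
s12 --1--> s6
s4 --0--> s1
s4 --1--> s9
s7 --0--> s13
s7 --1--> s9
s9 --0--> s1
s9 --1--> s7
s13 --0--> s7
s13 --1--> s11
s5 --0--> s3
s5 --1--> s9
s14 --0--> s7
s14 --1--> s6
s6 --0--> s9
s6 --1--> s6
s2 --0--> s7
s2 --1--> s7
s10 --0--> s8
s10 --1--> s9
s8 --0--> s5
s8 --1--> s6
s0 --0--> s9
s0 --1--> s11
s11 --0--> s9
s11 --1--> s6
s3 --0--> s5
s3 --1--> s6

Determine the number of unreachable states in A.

5

No path from s11 leads to s0, s2, s4, s12, s14; the other 10 states are all reachable.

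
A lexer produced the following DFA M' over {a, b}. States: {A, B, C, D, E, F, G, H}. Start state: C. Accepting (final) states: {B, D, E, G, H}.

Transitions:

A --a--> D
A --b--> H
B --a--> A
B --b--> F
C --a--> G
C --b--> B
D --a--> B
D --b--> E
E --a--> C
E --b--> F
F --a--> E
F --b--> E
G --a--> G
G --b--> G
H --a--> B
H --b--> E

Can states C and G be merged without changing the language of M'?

No

Start with accepting vs non-accepting: {B,D,E,G,H} | {A,C,F}.
Refine {B,D,E,G,H} on symbol a: members go to different blocks, giving {D,G,H} and {B,E}.
Split {D,G,H} by δ(·,a) → {D,H} and {G}.
On input a, block {A,C,F} splits into {A} and {C} and {F}.
On input a, block {B,E} splits into {B} and {E}.
No further refinement is possible. Final partition (7 blocks): {D,H} | {A} | {B} | {G} | {C} | {F} | {E}.
C and G end up in different blocks, so they are distinguishable. For instance, the string 'ε' is accepted from only G.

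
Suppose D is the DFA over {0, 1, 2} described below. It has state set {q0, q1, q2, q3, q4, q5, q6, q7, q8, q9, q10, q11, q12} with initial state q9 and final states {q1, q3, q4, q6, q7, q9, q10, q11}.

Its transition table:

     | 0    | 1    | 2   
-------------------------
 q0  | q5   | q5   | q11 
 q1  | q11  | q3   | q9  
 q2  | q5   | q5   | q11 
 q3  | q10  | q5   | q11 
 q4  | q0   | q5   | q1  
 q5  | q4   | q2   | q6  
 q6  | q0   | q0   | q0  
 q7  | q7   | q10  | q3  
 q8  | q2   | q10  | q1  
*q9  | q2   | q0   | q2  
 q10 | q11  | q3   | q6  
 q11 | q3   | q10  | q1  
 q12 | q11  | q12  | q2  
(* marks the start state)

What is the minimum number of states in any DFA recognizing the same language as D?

First remove the unreachable states {q7,q8,q12}; 10 states remain.
Start with accepting vs non-accepting: {q1,q3,q4,q6,q9,q10,q11} | {q0,q2,q5}.
Split {q1,q3,q4,q6,q9,q10,q11} by δ(·,0) → {q1,q3,q10,q11} and {q4,q6,q9}.
Refine {q1,q3,q10,q11} on symbol 1: members go to different blocks, giving {q1,q10,q11} and {q3}.
On input 0, block {q1,q10,q11} splits into {q1,q10} and {q11}.
Split {q0,q2,q5} by δ(·,0) → {q0,q2} and {q5}.
Split {q4,q6,q9} by δ(·,1) → {q6,q9} and {q4}.
Stable partition: {q1,q10} | {q0,q2} | {q6,q9} | {q3} | {q11} | {q5} | {q4} — 7 equivalence classes.

7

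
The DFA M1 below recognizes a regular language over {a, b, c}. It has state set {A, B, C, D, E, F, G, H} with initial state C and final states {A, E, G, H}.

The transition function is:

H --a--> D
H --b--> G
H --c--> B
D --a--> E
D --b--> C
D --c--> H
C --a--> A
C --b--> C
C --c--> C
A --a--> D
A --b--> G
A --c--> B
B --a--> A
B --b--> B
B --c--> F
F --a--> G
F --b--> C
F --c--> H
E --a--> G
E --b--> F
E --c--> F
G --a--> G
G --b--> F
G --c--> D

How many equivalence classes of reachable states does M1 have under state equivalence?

5

Initial partition by acceptance: {A,E,G,H} | {B,C,D,F}.
Split {A,E,G,H} by δ(·,a) → {A,H} and {E,G}.
Refine {B,C,D,F} on symbol a: members go to different blocks, giving {B,C} and {D,F}.
Split {B,C} by δ(·,c) → {B} and {C}.
Stable partition: {A,H} | {B} | {E,G} | {D,F} | {C} — 5 equivalence classes.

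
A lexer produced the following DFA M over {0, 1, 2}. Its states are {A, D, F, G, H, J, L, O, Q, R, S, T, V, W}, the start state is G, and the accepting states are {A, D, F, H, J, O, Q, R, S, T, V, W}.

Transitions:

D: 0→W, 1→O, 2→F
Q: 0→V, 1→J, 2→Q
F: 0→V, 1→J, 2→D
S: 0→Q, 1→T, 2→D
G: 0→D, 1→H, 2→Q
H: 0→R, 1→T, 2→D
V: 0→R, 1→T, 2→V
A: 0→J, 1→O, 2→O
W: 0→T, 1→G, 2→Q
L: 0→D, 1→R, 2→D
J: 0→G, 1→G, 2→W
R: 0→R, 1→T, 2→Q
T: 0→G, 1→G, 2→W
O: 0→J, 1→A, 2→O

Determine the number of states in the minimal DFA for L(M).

7

First remove the unreachable states {L,S}; 12 states remain.
Start with accepting vs non-accepting: {A,D,F,H,J,O,Q,R,T,V,W} | {G}.
Split {A,D,F,H,J,O,Q,R,T,V,W} by δ(·,0) → {A,D,F,H,O,Q,R,V,W} and {J,T}.
Refine {A,D,F,H,O,Q,R,V,W} on symbol 0: members go to different blocks, giving {D,F,H,Q,R,V} and {A,O,W}.
Refine {D,F,H,Q,R,V} on symbol 0: members go to different blocks, giving {F,H,Q,R,V} and {D}.
Refine {F,H,Q,R,V} on symbol 2: members go to different blocks, giving {Q,R,V} and {F,H}.
Refine {A,O,W} on symbol 1: members go to different blocks, giving {A,O} and {W}.
The partition is now stable with 7 blocks: {Q,R,V} | {G} | {J,T} | {A,O} | {D} | {F,H} | {W}.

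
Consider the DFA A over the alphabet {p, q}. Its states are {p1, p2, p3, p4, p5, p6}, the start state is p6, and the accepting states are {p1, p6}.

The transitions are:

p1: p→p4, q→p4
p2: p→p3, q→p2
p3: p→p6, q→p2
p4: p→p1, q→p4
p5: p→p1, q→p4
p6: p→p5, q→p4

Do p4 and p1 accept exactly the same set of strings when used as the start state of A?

No

Reachable states from the start: {p1,p4,p5,p6}. Unreachable: {p2,p3} — drop them.
P0 = {p1,p6} | {p4,p5}.
No further refinement is possible. Final partition (2 blocks): {p1,p6} | {p4,p5}.
p4 and p1 end up in different blocks, so they are distinguishable. For instance, the string 'ε' is accepted from only p1.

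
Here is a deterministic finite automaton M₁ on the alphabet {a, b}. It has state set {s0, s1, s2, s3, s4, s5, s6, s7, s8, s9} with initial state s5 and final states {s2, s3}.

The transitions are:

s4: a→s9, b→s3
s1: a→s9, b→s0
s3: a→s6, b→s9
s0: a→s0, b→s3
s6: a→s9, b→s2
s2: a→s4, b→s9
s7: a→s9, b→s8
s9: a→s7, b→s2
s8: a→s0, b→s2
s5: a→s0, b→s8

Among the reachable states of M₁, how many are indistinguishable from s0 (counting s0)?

2

First remove the unreachable states {s1}; 9 states remain.
Start with accepting vs non-accepting: {s2,s3} | {s0,s4,s5,s6,s7,s8,s9}.
Split {s0,s4,s5,s6,s7,s8,s9} by δ(·,b) → {s0,s4,s6,s8,s9} and {s5,s7}.
On input a, block {s0,s4,s6,s8,s9} splits into {s0,s4,s6,s8} and {s9}.
Split {s0,s4,s6,s8} by δ(·,a) → {s0,s8} and {s4,s6}.
Split {s5,s7} by δ(·,a) → {s5} and {s7}.
The partition is now stable with 6 blocks: {s2,s3} | {s0,s8} | {s5} | {s9} | {s4,s6} | {s7}.
State s0 belongs to the block {s0,s8}, which has 2 states.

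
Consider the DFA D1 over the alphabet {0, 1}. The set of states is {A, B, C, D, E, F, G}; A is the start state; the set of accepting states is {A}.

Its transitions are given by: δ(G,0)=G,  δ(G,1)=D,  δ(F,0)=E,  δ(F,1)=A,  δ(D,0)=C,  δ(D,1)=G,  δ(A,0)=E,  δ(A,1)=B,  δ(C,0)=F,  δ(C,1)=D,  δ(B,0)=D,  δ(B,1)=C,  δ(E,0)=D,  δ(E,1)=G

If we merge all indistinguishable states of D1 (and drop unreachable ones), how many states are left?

7

Initial partition by acceptance: {A} | {B,C,D,E,F,G}.
Split {B,C,D,E,F,G} by δ(·,1) → {B,C,D,E,G} and {F}.
On input 0, block {B,C,D,E,G} splits into {B,D,E,G} and {C}.
Split {B,D,E,G} by δ(·,0) → {B,E,G} and {D}.
Refine {B,E,G} on symbol 0: members go to different blocks, giving {B,E} and {G}.
Split {B,E} by δ(·,1) → {B} and {E}.
No further refinement is possible. Final partition (7 blocks): {A} | {B} | {F} | {C} | {D} | {G} | {E}.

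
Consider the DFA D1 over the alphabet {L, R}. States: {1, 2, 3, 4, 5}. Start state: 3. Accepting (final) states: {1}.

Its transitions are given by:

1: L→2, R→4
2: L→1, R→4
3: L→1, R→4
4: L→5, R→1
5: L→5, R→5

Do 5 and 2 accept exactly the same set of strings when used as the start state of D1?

Every state is reachable, so we keep all 5.
Start with accepting vs non-accepting: {1} | {2,3,4,5}.
Refine {2,3,4,5} on symbol L: members go to different blocks, giving {2,3} and {4,5}.
Refine {4,5} on symbol R: members go to different blocks, giving {4} and {5}.
No further refinement is possible. Final partition (4 blocks): {1} | {2,3} | {4} | {5}.
5 and 2 end up in different blocks, so they are distinguishable. For instance, the string 'L' is accepted from only 2.

No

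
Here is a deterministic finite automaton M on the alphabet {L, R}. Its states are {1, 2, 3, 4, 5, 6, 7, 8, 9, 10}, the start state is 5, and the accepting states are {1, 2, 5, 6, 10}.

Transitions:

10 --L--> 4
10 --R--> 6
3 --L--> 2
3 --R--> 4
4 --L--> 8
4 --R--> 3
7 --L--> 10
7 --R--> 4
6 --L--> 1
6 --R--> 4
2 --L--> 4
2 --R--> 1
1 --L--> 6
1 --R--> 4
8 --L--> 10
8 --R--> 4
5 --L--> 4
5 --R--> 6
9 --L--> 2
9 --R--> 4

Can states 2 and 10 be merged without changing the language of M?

Yes

Reachable states from the start: {1,2,3,4,5,6,8,10}. Unreachable: {7,9} — drop them.
Initial partition by acceptance: {1,2,5,6,10} | {3,4,8}.
On input L, block {1,2,5,6,10} splits into {2,5,10} and {1,6}.
Refine {3,4,8} on symbol L: members go to different blocks, giving {3,8} and {4}.
The partition is now stable with 4 blocks: {2,5,10} | {3,8} | {1,6} | {4}.
2 and 10 lie in the same block of the stable partition, so they are equivalent — no string distinguishes them.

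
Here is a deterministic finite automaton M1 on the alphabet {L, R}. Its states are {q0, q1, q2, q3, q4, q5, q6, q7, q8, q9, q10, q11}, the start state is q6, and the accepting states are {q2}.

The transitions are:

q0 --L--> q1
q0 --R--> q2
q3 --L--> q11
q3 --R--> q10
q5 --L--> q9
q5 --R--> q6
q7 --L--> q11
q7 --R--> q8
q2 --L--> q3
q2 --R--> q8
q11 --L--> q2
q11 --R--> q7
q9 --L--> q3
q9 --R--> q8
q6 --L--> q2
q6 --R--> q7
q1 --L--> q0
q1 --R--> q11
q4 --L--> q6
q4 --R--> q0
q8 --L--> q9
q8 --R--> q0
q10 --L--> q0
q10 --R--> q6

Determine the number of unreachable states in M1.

BFS from q6 reaches {q0, q1, q2, q3, q6, q7, q8, q9, q10, q11}; the 2 state(s) q4, q5 are never visited.

2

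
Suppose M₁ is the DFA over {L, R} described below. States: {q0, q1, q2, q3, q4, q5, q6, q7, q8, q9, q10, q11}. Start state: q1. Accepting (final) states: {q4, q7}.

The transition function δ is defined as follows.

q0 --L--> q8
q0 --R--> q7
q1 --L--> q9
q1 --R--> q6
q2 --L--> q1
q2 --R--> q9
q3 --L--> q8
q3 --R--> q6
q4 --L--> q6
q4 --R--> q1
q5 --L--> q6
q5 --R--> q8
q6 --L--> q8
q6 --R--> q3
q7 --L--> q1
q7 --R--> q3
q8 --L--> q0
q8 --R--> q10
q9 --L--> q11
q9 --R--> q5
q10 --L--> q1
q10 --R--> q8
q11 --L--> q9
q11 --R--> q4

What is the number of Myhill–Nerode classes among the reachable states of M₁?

5

First remove the unreachable states {q2}; 11 states remain.
Initial partition by acceptance: {q4,q7} | {q0,q1,q3,q5,q6,q8,q9,q10,q11}.
On input R, block {q0,q1,q3,q5,q6,q8,q9,q10,q11} splits into {q1,q3,q5,q6,q8,q9,q10} and {q0,q11}.
Split {q1,q3,q5,q6,q8,q9,q10} by δ(·,L) → {q1,q3,q5,q6,q10} and {q8,q9}.
Split {q1,q3,q5,q6,q10} by δ(·,L) → {q1,q3,q6} and {q5,q10}.
The partition is now stable with 5 blocks: {q4,q7} | {q1,q3,q6} | {q0,q11} | {q8,q9} | {q5,q10}.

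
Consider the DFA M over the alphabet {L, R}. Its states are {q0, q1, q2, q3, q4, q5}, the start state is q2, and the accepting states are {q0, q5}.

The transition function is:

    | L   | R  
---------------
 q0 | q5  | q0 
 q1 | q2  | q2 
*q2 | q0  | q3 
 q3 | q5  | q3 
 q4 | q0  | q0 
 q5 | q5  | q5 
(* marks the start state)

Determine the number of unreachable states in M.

Starting at q2 and following transitions, the reachable set is {q0, q2, q3, q5}. That leaves q1, q4 unreachable — 2 in total.

2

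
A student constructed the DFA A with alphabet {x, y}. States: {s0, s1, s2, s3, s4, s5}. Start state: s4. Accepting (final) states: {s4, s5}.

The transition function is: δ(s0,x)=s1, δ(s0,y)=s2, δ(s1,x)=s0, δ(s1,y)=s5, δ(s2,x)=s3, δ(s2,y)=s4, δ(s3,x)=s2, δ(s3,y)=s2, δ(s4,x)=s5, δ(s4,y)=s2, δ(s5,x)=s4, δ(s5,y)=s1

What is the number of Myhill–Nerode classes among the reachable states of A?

Every state is reachable, so we keep all 6.
Initial partition by acceptance: {s4,s5} | {s0,s1,s2,s3}.
Refine {s0,s1,s2,s3} on symbol y: members go to different blocks, giving {s0,s3} and {s1,s2}.
Stable partition: {s4,s5} | {s0,s3} | {s1,s2} — 3 equivalence classes.

3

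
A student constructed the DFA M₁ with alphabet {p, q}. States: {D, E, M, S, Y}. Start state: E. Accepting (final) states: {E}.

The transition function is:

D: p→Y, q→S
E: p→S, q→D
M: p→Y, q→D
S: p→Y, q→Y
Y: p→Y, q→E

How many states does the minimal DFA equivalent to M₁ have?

States {M} cannot be reached from the start state, so discard them.
Start with accepting vs non-accepting: {E} | {D,S,Y}.
On input q, block {D,S,Y} splits into {D,S} and {Y}.
Split {D,S} by δ(·,q) → {S} and {D}.
No further refinement is possible. Final partition (4 blocks): {E} | {S} | {Y} | {D}.

4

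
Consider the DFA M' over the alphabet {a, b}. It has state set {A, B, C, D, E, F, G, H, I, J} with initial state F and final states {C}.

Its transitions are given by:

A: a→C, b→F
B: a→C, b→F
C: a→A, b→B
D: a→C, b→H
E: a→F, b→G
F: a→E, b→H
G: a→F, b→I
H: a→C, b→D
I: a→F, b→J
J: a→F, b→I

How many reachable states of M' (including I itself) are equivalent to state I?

4

Every state is reachable, so we keep all 10.
Start with accepting vs non-accepting: {C} | {A,B,D,E,F,G,H,I,J}.
Refine {A,B,D,E,F,G,H,I,J} on symbol a: members go to different blocks, giving {E,F,G,I,J} and {A,B,D,H}.
On input b, block {E,F,G,I,J} splits into {E,G,I,J} and {F}.
Split {A,B,D,H} by δ(·,b) → {A,B} and {D,H}.
No further refinement is possible. Final partition (5 blocks): {C} | {E,G,I,J} | {A,B} | {F} | {D,H}.
State I belongs to the block {E,G,I,J}, which has 4 states.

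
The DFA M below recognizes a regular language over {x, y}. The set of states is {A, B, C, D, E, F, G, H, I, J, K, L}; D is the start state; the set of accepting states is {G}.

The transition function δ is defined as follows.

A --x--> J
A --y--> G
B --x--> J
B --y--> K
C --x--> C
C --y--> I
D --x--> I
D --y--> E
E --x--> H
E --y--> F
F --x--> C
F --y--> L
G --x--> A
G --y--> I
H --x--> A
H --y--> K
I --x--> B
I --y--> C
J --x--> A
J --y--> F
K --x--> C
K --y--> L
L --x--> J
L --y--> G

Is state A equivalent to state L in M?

All states are reachable from the start state.
Start with accepting vs non-accepting: {G} | {A,B,C,D,E,F,H,I,J,K,L}.
Split {A,B,C,D,E,F,H,I,J,K,L} by δ(·,y) → {B,C,D,E,F,H,I,J,K} and {A,L}.
Refine {B,C,D,E,F,H,I,J,K} on symbol x: members go to different blocks, giving {B,C,D,E,F,I,K} and {H,J}.
Refine {B,C,D,E,F,I,K} on symbol x: members go to different blocks, giving {C,D,F,I,K} and {B,E}.
Split {C,D,F,I,K} by δ(·,x) → {C,D,F,K} and {I}.
Refine {C,D,F,K} on symbol x: members go to different blocks, giving {C,F,K} and {D}.
Refine {C,F,K} on symbol y: members go to different blocks, giving {F,K} and {C}.
No further refinement is possible. Final partition (8 blocks): {G} | {F,K} | {A,L} | {H,J} | {B,E} | {I} | {D} | {C}.
A and L lie in the same block of the stable partition, so they are equivalent — no string distinguishes them.

Yes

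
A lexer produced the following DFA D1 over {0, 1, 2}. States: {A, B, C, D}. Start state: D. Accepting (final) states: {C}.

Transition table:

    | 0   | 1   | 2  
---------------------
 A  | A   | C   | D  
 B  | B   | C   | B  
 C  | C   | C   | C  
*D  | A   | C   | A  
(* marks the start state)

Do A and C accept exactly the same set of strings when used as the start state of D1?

No

Reachable states from the start: {A,C,D}. Unreachable: {B} — drop them.
P0 = {C} | {A,D}.
The partition is now stable with 2 blocks: {C} | {A,D}.
A and C end up in different blocks, so they are distinguishable. For instance, the string 'ε' is accepted from only C.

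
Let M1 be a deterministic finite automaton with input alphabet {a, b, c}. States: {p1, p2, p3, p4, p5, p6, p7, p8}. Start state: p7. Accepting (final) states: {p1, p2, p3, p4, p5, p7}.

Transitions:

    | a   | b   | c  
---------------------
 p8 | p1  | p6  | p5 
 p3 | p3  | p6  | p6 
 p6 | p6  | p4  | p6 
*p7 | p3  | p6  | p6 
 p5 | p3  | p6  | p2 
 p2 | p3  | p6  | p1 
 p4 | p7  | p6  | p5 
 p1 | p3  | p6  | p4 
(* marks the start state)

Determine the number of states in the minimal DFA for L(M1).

3

States {p8} cannot be reached from the start state, so discard them.
Initial partition by acceptance: {p1,p2,p3,p4,p5,p7} | {p6}.
Refine {p1,p2,p3,p4,p5,p7} on symbol c: members go to different blocks, giving {p1,p2,p4,p5} and {p3,p7}.
Stable partition: {p1,p2,p4,p5} | {p6} | {p3,p7} — 3 equivalence classes.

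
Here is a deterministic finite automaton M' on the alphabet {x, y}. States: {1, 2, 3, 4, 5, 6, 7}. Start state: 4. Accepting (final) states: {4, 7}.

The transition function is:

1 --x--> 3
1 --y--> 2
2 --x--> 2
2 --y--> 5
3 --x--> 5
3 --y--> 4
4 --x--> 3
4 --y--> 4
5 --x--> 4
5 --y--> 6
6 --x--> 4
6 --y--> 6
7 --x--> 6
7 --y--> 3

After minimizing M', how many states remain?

3

Reachable states from the start: {3,4,5,6}. Unreachable: {1,2,7} — drop them.
Start with accepting vs non-accepting: {4} | {3,5,6}.
On input x, block {3,5,6} splits into {5,6} and {3}.
Stable partition: {4} | {5,6} | {3} — 3 equivalence classes.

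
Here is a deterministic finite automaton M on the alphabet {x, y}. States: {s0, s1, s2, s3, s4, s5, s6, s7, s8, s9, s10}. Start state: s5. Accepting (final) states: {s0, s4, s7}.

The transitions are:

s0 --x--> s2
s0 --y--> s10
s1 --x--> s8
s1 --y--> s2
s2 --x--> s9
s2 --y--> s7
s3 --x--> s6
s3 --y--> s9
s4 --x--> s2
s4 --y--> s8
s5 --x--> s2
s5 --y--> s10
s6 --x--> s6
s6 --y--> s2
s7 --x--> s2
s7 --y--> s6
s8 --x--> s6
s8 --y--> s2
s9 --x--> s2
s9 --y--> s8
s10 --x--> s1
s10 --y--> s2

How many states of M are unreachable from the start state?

No path from s5 leads to s0, s3, s4; the other 8 states are all reachable.

3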